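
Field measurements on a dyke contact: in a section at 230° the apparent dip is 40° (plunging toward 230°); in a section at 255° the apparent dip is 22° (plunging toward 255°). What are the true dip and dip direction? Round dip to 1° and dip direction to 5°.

true dip 50°, dip direction 185°

Each apparent-dip line lies in the plane. As unit vectors (x east, y north, z up), v₁ plunges 40°→230° and v₂ plunges 22°→255°.
The plane normal is n = v₁ × v₂ ∝ (-0.030, -0.356, 0.300).
Dip δ = arctan(|n_h|/n_z) = arctan(0.357/0.300) = 50.0°.
Dip direction = azimuth of (n_x, n_y) = atan2(-0.030, -0.356) = 185°.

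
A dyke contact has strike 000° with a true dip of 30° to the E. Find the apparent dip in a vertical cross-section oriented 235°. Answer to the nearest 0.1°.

Angle between strike (000°) and section (235°): β = 55°.
tan(apparent dip) = tan 30° · sin 55° = 0.4729
α = arctan(0.4729) = 25.31°

25.3°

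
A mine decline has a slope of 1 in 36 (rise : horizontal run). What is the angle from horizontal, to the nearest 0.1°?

tan θ = 1/36 = 0.0278
θ = arctan(0.0278) = 1.59°

1.6°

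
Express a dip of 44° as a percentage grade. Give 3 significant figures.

96.6%

grade % = 100 × tan 44° = 100 × 0.9657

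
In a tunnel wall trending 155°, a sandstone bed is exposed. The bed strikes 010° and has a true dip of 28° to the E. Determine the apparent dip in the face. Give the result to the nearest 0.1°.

17.0°

The section lies 35° from the strike.
tan(apparent dip) = tan 28° · sin 35° = 0.3050
apparent dip = arctan 0.3050 = 16.96°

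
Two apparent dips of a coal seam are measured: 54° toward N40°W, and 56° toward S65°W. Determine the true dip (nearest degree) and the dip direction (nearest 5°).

true dip 61°, dip direction 280°

Represent each trace as a vector plunging at its apparent dip toward its trend (east-north-up frame): v₁ = (-0.378, 0.450, -0.809), v₂ = (-0.507, -0.236, -0.829).
n = v₁ × v₂ = (-0.564, 0.097, 0.317) (taken with n_z > 0).
Dip δ = arctan(|n_h|/n_z) = arctan(0.573/0.317) = 61.0°.
Dip direction = azimuth of (n_x, n_y) = atan2(-0.564, 0.097) = 280°.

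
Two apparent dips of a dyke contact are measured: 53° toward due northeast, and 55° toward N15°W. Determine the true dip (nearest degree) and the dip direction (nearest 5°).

true dip 58°, dip direction 010°

Represent each trace as a vector plunging at its apparent dip toward its trend (east-north-up frame): v₁ = (0.426, 0.426, -0.799), v₂ = (-0.148, 0.554, -0.819).
n = v₁ × v₂ = (0.094, 0.467, 0.299) (taken with n_z > 0).
Dip δ = arctan(|n_h|/n_z) = arctan(0.476/0.299) = 57.9°.
Dip direction = atan2(0.094, 0.467) = 11° (azimuth of n's horizontal projection).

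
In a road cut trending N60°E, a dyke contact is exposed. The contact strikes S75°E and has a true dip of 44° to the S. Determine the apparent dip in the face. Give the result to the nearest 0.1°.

34.3°

The section lies 45° from the strike.
tan(apparent dip) = tan 44° · sin 45° = 0.6828
apparent dip = arctan 0.6828 = 34.33°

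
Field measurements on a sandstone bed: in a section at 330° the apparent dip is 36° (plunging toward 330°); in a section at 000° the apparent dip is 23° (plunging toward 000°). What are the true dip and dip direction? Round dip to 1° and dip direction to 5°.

true dip 40°, dip direction 300°

The two traces are lines in the plane: v₁ = (sin 330°·cos 36°, cos 330°·cos 36°, −sin 36°), v₂ = (sin 0°·cos 23°, cos 0°·cos 23°, −sin 23°).
Cross product v₁ × v₂ gives the pole to the plane: n ∝ (-0.267, 0.158, 0.372).
True dip = arccos(n_z / |n|) = arccos(0.7680) = 39.8°.
Dip direction = atan2(-0.267, 0.158) = 301° (azimuth of n's horizontal projection).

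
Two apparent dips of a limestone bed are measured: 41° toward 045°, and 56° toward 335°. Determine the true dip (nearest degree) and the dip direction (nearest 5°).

true dip 57°, dip direction 350°

The two traces are lines in the plane: v₁ = (sin 45°·cos 41°, cos 45°·cos 41°, −sin 41°), v₂ = (sin 335°·cos 56°, cos 335°·cos 56°, −sin 56°).
n = v₁ × v₂ = (-0.110, 0.597, 0.397) (taken with n_z > 0).
True dip = arccos(n_z / |n|) = arccos(0.5466) = 56.9°.
Dip direction = azimuth of (n_x, n_y) = atan2(-0.110, 0.597) = 350°.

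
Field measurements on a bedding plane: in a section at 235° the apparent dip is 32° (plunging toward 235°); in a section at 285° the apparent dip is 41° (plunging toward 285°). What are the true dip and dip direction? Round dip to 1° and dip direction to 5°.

true dip 41°, dip direction 280°

The two traces are lines in the plane: v₁ = (sin 235°·cos 32°, cos 235°·cos 32°, −sin 32°), v₂ = (sin 285°·cos 41°, cos 285°·cos 41°, −sin 41°).
Cross product v₁ × v₂ gives the pole to the plane: n ∝ (-0.423, 0.069, 0.490).
Dip δ = arctan(|n_h|/n_z) = arctan(0.428/0.490) = 41.1°.
Dip direction = atan2(-0.423, 0.069) = 279° (azimuth of n's horizontal projection).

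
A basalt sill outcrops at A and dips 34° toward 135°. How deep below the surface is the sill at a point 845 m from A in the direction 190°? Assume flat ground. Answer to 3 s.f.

The hole lies 55° from the dip direction, so the down-dip offset is 845 × cos 55° = 484.67 m.
Depth = down-dip offset × tan(dip) = 484.67 × tan 34° = 484.67 × 0.6745
Depth = 326.92 m

327 m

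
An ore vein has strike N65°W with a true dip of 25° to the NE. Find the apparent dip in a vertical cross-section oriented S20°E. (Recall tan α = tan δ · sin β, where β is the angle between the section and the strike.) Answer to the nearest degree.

Angle between strike (N65°W) and section (S20°E): β = 45°.
tan α = tan 25° × sin 45° = 0.4663 × 0.7071 = 0.3297
apparent dip = arctan 0.3297 = 18.25°

18°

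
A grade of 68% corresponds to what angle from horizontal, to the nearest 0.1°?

34.2°

tan θ = 68/100 = 0.6800
θ = arctan(0.6800) = 34.22°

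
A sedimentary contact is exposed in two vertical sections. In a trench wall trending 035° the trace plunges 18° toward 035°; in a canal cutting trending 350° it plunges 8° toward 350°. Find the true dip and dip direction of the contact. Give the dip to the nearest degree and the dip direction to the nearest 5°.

true dip 19°, dip direction 055°

Each apparent-dip line lies in the plane. As unit vectors (x east, y north, z up), v₁ plunges 18°→035° and v₂ plunges 8°→350°.
n = v₁ × v₂ = (0.193, 0.129, 0.666) (taken with n_z > 0).
True dip = arccos(n_z / |n|) = arccos(0.9443) = 19.2°.
Dip direction = azimuth of (n_x, n_y) = atan2(0.193, 0.129) = 56°.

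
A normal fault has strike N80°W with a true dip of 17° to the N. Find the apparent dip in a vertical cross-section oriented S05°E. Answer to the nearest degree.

The section lies 75° from the strike.
tan α = tan 17° × sin 75° = 0.3057 × 0.9659 = 0.2953
α = arctan(0.2953) = 16.45°

16°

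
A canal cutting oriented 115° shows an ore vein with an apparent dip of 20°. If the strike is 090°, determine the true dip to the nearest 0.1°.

40.7°

β = acute angle between strike 090° and section 115° = 25°.
tan δ = tan α / sin β = tan 20° / sin 25° = 0.3640 / 0.4226 = 0.8612
δ = arctan(0.8612) = 40.74°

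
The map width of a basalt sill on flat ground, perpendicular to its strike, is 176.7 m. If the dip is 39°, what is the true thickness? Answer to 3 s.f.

111 m

True thickness t = w · sin(dip) = 176.7 × sin 39°
t = 176.7 × 0.6293 = 111.201 m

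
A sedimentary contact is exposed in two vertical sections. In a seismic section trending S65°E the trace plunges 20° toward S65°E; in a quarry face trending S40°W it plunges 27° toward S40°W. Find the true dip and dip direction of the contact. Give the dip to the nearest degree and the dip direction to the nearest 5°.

true dip 36°, dip direction 175°

Represent each trace as a vector plunging at its apparent dip toward its trend (east-north-up frame): v₁ = (0.852, -0.397, -0.342), v₂ = (-0.573, -0.683, -0.454).
Cross product v₁ × v₂ gives the pole to the plane: n ∝ (0.053, -0.583, 0.809).
tan δ = √(n_x²+n_y²)/n_z = 0.585/0.809, so δ = 35.9°.
Dip direction = azimuth of (n_x, n_y) = atan2(0.053, -0.583) = 175°.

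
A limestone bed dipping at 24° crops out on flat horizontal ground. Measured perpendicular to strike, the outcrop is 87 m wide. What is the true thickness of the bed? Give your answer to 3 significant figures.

True thickness t = w · sin(dip) = 87 × sin 24°
t = 87 × 0.4067 = 35.386 m

35.4 m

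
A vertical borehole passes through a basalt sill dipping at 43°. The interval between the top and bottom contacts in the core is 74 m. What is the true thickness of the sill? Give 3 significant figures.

54.1 m

True thickness t = h · cos(dip) = 74 × cos 43°
t = 74 × 0.7314 = 54.120 m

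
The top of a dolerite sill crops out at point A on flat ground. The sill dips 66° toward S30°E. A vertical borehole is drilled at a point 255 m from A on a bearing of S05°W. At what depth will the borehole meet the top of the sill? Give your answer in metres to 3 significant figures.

469 m

The hole lies 35° from the dip direction, so the down-dip offset is 255 × cos 35° = 208.88 m.
Depth = down-dip offset × tan(dip) = 208.88 × tan 66° = 208.88 × 2.2460
Depth = 469.16 m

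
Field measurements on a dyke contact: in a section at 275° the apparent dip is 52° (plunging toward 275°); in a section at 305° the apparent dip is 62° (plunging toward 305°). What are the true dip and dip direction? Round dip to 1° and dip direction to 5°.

true dip 64°, dip direction 325°

The two traces are lines in the plane: v₁ = (sin 275°·cos 52°, cos 275°·cos 52°, −sin 52°), v₂ = (sin 305°·cos 62°, cos 305°·cos 62°, −sin 62°).
The plane normal is n = v₁ × v₂ ∝ (-0.165, 0.238, 0.145).
tan δ = √(n_x²+n_y²)/n_z = 0.290/0.145, so δ = 63.5°.
Dip direction = azimuth of (n_x, n_y) = atan2(-0.165, 0.238) = 325°.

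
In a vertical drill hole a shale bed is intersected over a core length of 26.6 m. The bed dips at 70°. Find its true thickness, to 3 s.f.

9.10 m

True thickness t = h · cos(dip) = 26.6 × cos 70°
t = 26.6 × 0.3420 = 9.098 m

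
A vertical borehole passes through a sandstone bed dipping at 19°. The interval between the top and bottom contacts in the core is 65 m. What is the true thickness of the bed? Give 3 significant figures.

True thickness t = h · cos(dip) = 65 × cos 19°
t = 65 × 0.9455 = 61.459 m

61.5 m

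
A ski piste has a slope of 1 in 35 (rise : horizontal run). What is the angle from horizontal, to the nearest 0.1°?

tan θ = 1/35 = 0.0286
θ = arctan(0.0286) = 1.64°

1.6°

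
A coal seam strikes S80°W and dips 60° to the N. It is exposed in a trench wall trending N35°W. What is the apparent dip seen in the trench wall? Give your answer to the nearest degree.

The strike is S80°W and the section trends N35°W; the acute angle between them is β = 65°.
tan(apparent dip) = tan 60° · sin 65° = 1.5698
apparent dip = arctan 1.5698 = 57.50°

58°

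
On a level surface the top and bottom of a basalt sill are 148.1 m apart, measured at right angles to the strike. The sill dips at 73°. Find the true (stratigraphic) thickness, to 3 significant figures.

142 m

True thickness t = w · sin(dip) = 148.1 × sin 73°
t = 148.1 × 0.9563 = 141.629 m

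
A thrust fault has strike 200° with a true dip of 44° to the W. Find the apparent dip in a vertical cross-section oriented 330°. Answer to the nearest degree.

36°

The strike is 200° and the section trends 330°; the acute angle between them is β = 50°.
tan α = tan 44° × sin 50° = 0.9657 × 0.7660 = 0.7398
α = arctan(0.7398) = 36.49°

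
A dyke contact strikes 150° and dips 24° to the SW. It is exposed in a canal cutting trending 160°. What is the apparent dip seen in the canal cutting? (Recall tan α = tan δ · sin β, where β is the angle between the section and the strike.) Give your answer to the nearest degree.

The section lies 10° from the strike.
tan α = tan 24° × sin 10° = 0.4452 × 0.1736 = 0.0773
apparent dip = arctan 0.0773 = 4.42°

4°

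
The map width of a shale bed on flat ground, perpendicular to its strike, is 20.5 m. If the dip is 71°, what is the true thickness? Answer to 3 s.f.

True thickness t = w · sin(dip) = 20.5 × sin 71°
t = 20.5 × 0.9455 = 19.383 m

19.4 m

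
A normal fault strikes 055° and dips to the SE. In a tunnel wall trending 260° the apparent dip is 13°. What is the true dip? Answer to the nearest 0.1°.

β = acute angle between strike 055° and section 260° = 25°.
tan δ = tan α / sin β = tan 13° / sin 25° = 0.2309 / 0.4226 = 0.5463
δ = arctan(0.5463) = 28.65°

28.6°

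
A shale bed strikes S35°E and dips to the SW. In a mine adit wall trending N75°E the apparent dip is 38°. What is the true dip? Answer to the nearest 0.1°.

39.7°

β = acute angle between strike S35°E and section N75°E = 70°.
tan δ = tan α / sin β = tan 38° / sin 70° = 0.7813 / 0.9397 = 0.8314
δ = arctan(0.8314) = 39.74°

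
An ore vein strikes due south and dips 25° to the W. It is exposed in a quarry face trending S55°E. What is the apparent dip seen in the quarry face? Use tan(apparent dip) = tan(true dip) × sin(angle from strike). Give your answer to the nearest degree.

The section lies 55° from the strike.
tan α = tan 25° × sin 55° = 0.4663 × 0.8192 = 0.3820
α = arctan(0.3820) = 20.91°

21°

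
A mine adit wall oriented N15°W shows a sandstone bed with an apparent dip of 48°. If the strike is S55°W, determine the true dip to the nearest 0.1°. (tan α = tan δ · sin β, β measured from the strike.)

49.8°

The section is 70° from the strike.
tan δ = tan α / sin β = tan 48° / sin 70° = 1.1106 / 0.9397 = 1.1819
δ = arctan(1.1819) = 49.77°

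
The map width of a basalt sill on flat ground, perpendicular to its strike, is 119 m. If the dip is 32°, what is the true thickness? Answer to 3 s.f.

63.1 m

True thickness t = w · sin(dip) = 119 × sin 32°
t = 119 × 0.5299 = 63.060 m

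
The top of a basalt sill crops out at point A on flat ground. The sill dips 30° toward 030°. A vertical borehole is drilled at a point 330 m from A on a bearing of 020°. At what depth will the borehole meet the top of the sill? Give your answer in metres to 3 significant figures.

The hole lies 10° from the dip direction, so the down-dip offset is 330 × cos 10° = 324.99 m.
Depth = down-dip offset × tan(dip) = 324.99 × tan 30° = 324.99 × 0.5774
Depth = 187.63 m

188 m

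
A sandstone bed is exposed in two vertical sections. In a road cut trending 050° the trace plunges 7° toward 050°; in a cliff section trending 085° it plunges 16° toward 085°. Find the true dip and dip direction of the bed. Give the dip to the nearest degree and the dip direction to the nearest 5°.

The two traces are lines in the plane: v₁ = (sin 50°·cos 7°, cos 50°·cos 7°, −sin 7°), v₂ = (sin 85°·cos 16°, cos 85°·cos 16°, −sin 16°).
n = v₁ × v₂ = (0.166, -0.093, 0.547) (taken with n_z > 0).
Dip δ = arctan(|n_h|/n_z) = arctan(0.190/0.547) = 19.1°.
The horizontal component of n points toward azimuth atan2(n_x, n_y) = 119°, the dip direction.

true dip 19°, dip direction 120°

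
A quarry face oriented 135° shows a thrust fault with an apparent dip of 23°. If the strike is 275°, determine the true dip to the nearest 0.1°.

33.4°

β = acute angle between strike 275° and section 135° = 40°.
tan δ = tan α / sin β = tan 23° / sin 40° = 0.4245 / 0.6428 = 0.6604
δ = arctan(0.6604) = 33.44°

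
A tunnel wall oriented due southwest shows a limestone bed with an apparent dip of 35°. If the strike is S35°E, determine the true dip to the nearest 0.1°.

The section is 80° from the strike.
tan(true dip) = tan 35° / sin 80° = 0.7110
true dip = arctan 0.7110 = 35.41°

35.4°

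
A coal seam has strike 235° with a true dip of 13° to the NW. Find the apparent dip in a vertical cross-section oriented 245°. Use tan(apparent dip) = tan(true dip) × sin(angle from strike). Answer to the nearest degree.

2°

Angle between strike (235°) and section (245°): β = 10°.
tan(apparent dip) = tan 13° · sin 10° = 0.0401
apparent dip = arctan 0.0401 = 2.30°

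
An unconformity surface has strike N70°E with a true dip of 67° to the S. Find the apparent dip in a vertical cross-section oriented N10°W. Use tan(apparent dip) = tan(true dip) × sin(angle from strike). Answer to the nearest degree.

Angle between strike (N70°E) and section (N10°W): β = 80°.
tan(apparent dip) = tan 67° · sin 80° = 2.3201
α = arctan(2.3201) = 66.68°

67°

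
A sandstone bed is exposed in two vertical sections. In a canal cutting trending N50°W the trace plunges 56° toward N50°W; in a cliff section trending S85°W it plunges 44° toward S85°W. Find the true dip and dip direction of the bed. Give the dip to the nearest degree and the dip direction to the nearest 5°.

Each apparent-dip line lies in the plane. As unit vectors (x east, y north, z up), v₁ plunges 56°→N50°W and v₂ plunges 44°→S85°W.
n = v₁ × v₂ = (-0.302, 0.297, 0.284) (taken with n_z > 0).
True dip = arccos(n_z / |n|) = arccos(0.5580) = 56.1°.
The horizontal component of n points toward azimuth atan2(n_x, n_y) = 315°, the dip direction.

true dip 56°, dip direction 315°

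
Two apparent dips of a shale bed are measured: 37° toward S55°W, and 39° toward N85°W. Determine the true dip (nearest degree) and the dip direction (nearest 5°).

true dip 40°, dip direction 260°

The two traces are lines in the plane: v₁ = (sin 235°·cos 37°, cos 235°·cos 37°, −sin 37°), v₂ = (sin 275°·cos 39°, cos 275°·cos 39°, −sin 39°).
The plane normal is n = v₁ × v₂ ∝ (-0.329, -0.054, 0.399).
True dip = arccos(n_z / |n|) = arccos(0.7673) = 39.9°.
Dip direction = atan2(-0.329, -0.054) = 261° (azimuth of n's horizontal projection).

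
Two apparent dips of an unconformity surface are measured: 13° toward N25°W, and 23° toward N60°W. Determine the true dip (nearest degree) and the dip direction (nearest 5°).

Represent each trace as a vector plunging at its apparent dip toward its trend (east-north-up frame): v₁ = (-0.412, 0.883, -0.225), v₂ = (-0.797, 0.460, -0.391).
The plane normal is n = v₁ × v₂ ∝ (-0.242, 0.018, 0.514).
True dip = arccos(n_z / |n|) = arccos(0.9047) = 25.2°.
Dip direction = azimuth of (n_x, n_y) = atan2(-0.242, 0.018) = 274°.

true dip 25°, dip direction 275°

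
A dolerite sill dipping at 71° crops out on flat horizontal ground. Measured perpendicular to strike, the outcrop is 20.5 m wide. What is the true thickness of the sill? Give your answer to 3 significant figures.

True thickness t = w · sin(dip) = 20.5 × sin 71°
t = 20.5 × 0.9455 = 19.383 m

19.4 m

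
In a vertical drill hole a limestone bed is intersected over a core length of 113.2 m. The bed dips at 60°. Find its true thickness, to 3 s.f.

56.6 m

True thickness t = h · cos(dip) = 113.2 × cos 60°
t = 113.2 × 0.5000 = 56.600 m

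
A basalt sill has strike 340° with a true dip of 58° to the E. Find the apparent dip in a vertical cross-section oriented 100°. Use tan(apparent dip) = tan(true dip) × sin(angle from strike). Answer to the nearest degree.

54°

The strike is 340° and the section trends 100°; the acute angle between them is β = 60°.
tan(apparent dip) = tan 58° · sin 60° = 1.3859
α = arctan(1.3859) = 54.19°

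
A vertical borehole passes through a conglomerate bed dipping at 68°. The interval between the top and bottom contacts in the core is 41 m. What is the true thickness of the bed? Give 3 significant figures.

15.4 m

True thickness t = h · cos(dip) = 41 × cos 68°
t = 41 × 0.3746 = 15.359 m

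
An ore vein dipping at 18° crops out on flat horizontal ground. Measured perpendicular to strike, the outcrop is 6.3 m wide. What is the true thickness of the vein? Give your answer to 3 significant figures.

1.95 m

True thickness t = w · sin(dip) = 6.3 × sin 18°
t = 6.3 × 0.3090 = 1.947 m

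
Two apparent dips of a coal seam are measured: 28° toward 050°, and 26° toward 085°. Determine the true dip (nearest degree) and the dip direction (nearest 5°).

Each apparent-dip line lies in the plane. As unit vectors (x east, y north, z up), v₁ plunges 28°→050° and v₂ plunges 26°→085°.
n = v₁ × v₂ = (0.212, 0.124, 0.455) (taken with n_z > 0).
tan δ = √(n_x²+n_y²)/n_z = 0.246/0.455, so δ = 28.3°.
Dip direction = azimuth of (n_x, n_y) = atan2(0.212, 0.124) = 60°.

true dip 28°, dip direction 060°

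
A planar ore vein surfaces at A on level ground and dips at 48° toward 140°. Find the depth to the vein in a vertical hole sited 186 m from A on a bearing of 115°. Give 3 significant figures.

187 m

The hole lies 25° from the dip direction, so the down-dip offset is 186 × cos 25° = 168.57 m.
Depth = down-dip offset × tan(dip) = 168.57 × tan 48° = 168.57 × 1.1106
Depth = 187.22 m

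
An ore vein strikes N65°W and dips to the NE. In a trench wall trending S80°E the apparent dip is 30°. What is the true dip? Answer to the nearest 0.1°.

65.9°

The section is 15° from the strike.
tan(true dip) = tan 30° / sin 15° = 2.2307
true dip = arctan 2.2307 = 65.85°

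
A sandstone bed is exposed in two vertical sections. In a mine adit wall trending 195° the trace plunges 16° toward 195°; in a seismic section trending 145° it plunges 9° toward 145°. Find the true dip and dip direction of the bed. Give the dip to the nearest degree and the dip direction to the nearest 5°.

true dip 16°, dip direction 200°

The two traces are lines in the plane: v₁ = (sin 195°·cos 16°, cos 195°·cos 16°, −sin 16°), v₂ = (sin 145°·cos 9°, cos 145°·cos 9°, −sin 9°).
The plane normal is n = v₁ × v₂ ∝ (-0.078, -0.195, 0.727).
tan δ = √(n_x²+n_y²)/n_z = 0.210/0.727, so δ = 16.1°.
Dip direction = azimuth of (n_x, n_y) = atan2(-0.078, -0.195) = 202°.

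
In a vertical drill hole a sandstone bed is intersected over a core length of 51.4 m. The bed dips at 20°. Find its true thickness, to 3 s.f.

True thickness t = h · cos(dip) = 51.4 × cos 20°
t = 51.4 × 0.9397 = 48.300 m

48.3 m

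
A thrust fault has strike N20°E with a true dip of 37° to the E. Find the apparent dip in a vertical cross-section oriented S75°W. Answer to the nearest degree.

32°

The strike is N20°E and the section trends S75°W; the acute angle between them is β = 55°.
tan(apparent dip) = tan 37° · sin 55° = 0.6173
apparent dip = arctan 0.6173 = 31.69°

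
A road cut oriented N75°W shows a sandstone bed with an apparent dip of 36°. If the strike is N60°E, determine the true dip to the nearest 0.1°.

45.8°

β = acute angle between strike N60°E and section N75°W = 45°.
tan(true dip) = tan 36° / sin 45° = 1.0275
true dip = arctan 1.0275 = 45.78°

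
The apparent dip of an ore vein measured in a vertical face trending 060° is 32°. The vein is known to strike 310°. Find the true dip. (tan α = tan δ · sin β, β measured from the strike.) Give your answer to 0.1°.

The section is 70° from the strike.
tan δ = tan α / sin β = tan 32° / sin 70° = 0.6249 / 0.9397 = 0.6650
δ = arctan(0.6650) = 33.62°

33.6°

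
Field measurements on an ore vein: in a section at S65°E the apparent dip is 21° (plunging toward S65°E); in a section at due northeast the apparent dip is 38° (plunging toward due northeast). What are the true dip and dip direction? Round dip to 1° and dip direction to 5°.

true dip 38°, dip direction 055°

Each apparent-dip line lies in the plane. As unit vectors (x east, y north, z up), v₁ plunges 21°→S65°E and v₂ plunges 38°→due northeast.
The plane normal is n = v₁ × v₂ ∝ (0.443, 0.321, 0.691).
True dip = arccos(n_z / |n|) = arccos(0.7843) = 38.3°.
The horizontal component of n points toward azimuth atan2(n_x, n_y) = 54°, the dip direction.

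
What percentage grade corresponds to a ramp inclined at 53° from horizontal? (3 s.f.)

grade % = 100 × tan 53° = 100 × 1.3270

133%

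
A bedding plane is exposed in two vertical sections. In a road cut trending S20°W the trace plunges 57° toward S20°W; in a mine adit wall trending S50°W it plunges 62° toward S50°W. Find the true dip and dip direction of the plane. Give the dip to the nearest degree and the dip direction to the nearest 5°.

true dip 62°, dip direction 235°

Each apparent-dip line lies in the plane. As unit vectors (x east, y north, z up), v₁ plunges 57°→S20°W and v₂ plunges 62°→S50°W.
n = v₁ × v₂ = (-0.199, -0.137, 0.128) (taken with n_z > 0).
Dip δ = arctan(|n_h|/n_z) = arctan(0.242/0.128) = 62.1°.
The horizontal component of n points toward azimuth atan2(n_x, n_y) = 235°, the dip direction.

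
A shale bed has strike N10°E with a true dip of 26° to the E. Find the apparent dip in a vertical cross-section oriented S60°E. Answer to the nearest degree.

The strike is N10°E and the section trends S60°E; the acute angle between them is β = 70°.
tan(apparent dip) = tan 26° · sin 70° = 0.4583
apparent dip = arctan 0.4583 = 24.62°

25°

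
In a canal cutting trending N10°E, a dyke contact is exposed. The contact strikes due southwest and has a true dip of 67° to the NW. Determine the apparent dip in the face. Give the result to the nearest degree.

The section lies 35° from the strike.
tan α = tan 67° × sin 35° = 2.3559 × 0.5736 = 1.3513
apparent dip = arctan 1.3513 = 53.50°

53°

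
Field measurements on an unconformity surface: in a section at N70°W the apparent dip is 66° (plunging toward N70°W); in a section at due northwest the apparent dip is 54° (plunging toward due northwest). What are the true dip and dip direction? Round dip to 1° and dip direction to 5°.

Represent each trace as a vector plunging at its apparent dip toward its trend (east-north-up frame): v₁ = (-0.382, 0.139, -0.914), v₂ = (-0.416, 0.416, -0.809).
n = v₁ × v₂ = (-0.267, -0.070, 0.101) (taken with n_z > 0).
Dip δ = arctan(|n_h|/n_z) = arctan(0.276/0.101) = 69.9°.
The horizontal component of n points toward azimuth atan2(n_x, n_y) = 255°, the dip direction.

true dip 70°, dip direction 255°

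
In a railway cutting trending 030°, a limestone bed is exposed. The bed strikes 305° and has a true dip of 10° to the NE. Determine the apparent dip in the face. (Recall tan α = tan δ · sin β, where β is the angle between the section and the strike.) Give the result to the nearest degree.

Angle between strike (305°) and section (030°): β = 85°.
tan(apparent dip) = tan 10° · sin 85° = 0.1757
apparent dip = arctan 0.1757 = 9.96°

10°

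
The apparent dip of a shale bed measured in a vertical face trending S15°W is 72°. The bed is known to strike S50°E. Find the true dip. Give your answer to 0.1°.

73.6°

β = acute angle between strike S50°E and section S15°W = 65°.
tan(true dip) = tan 72° / sin 65° = 3.3958
δ = arctan(3.3958) = 73.59°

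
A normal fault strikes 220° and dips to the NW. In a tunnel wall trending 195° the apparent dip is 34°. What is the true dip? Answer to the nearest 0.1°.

57.9°

β = acute angle between strike 220° and section 195° = 25°.
tan(true dip) = tan 34° / sin 25° = 1.5960
δ = arctan(1.5960) = 57.93°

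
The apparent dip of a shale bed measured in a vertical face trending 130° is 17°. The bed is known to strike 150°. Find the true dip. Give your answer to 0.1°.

41.8°

β = acute angle between strike 150° and section 130° = 20°.
tan(true dip) = tan 17° / sin 20° = 0.8939
δ = arctan(0.8939) = 41.79°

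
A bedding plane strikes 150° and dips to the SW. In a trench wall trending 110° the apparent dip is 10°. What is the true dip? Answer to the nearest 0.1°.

The section is 40° from the strike.
tan(true dip) = tan 10° / sin 40° = 0.2743
δ = arctan(0.2743) = 15.34°

15.3°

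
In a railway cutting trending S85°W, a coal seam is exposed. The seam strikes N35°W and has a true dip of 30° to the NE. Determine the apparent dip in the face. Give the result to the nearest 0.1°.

26.6°

The strike is N35°W and the section trends S85°W; the acute angle between them is β = 60°.
tan(apparent dip) = tan 30° · sin 60° = 0.5000
apparent dip = arctan 0.5000 = 26.57°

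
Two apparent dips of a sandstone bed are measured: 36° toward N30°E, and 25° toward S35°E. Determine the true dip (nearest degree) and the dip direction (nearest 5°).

true dip 48°, dip direction 080°

The two traces are lines in the plane: v₁ = (sin 30°·cos 36°, cos 30°·cos 36°, −sin 36°), v₂ = (sin 145°·cos 25°, cos 145°·cos 25°, −sin 25°).
n = v₁ × v₂ = (0.732, 0.135, 0.665) (taken with n_z > 0).
True dip = arccos(n_z / |n|) = arccos(0.6658) = 48.3°.
Dip direction = atan2(0.732, 0.135) = 80° (azimuth of n's horizontal projection).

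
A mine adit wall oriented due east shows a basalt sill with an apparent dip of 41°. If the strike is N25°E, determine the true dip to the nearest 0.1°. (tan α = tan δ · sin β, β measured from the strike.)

The section is 65° from the strike.
tan δ = tan α / sin β = tan 41° / sin 65° = 0.8693 / 0.9063 = 0.9592
true dip = arctan 0.9592 = 43.81°

43.8°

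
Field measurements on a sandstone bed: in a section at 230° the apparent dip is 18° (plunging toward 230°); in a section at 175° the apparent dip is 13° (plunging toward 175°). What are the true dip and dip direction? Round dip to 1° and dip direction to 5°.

true dip 18°, dip direction 220°

Represent each trace as a vector plunging at its apparent dip toward its trend (east-north-up frame): v₁ = (-0.729, -0.611, -0.309), v₂ = (0.085, -0.971, -0.225).
The plane normal is n = v₁ × v₂ ∝ (-0.162, -0.190, 0.759).
tan δ = √(n_x²+n_y²)/n_z = 0.250/0.759, so δ = 18.2°.
Dip direction = azimuth of (n_x, n_y) = atan2(-0.162, -0.190) = 221°.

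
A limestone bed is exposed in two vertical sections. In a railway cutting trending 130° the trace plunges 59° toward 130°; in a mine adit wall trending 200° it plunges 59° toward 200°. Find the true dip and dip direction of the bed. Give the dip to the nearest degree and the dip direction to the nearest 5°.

true dip 64°, dip direction 165°

Represent each trace as a vector plunging at its apparent dip toward its trend (east-north-up frame): v₁ = (0.395, -0.331, -0.857), v₂ = (-0.176, -0.484, -0.857).
n = v₁ × v₂ = (0.131, -0.489, 0.249) (taken with n_z > 0).
Dip δ = arctan(|n_h|/n_z) = arctan(0.506/0.249) = 63.8°.
Dip direction = atan2(0.131, -0.489) = 165° (azimuth of n's horizontal projection).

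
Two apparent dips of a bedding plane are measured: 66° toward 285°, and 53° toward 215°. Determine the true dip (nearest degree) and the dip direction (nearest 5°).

Each apparent-dip line lies in the plane. As unit vectors (x east, y north, z up), v₁ plunges 66°→285° and v₂ plunges 53°→215°.
n = v₁ × v₂ = (-0.534, 0.002, 0.230) (taken with n_z > 0).
Dip δ = arctan(|n_h|/n_z) = arctan(0.534/0.230) = 66.7°.
Dip direction = atan2(-0.534, 0.002) = 270° (azimuth of n's horizontal projection).

true dip 67°, dip direction 270°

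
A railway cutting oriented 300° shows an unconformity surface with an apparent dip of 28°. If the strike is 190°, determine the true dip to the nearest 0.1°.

β = acute angle between strike 190° and section 300° = 70°.
tan(true dip) = tan 28° / sin 70° = 0.5658
true dip = arctan 0.5658 = 29.50°

29.5°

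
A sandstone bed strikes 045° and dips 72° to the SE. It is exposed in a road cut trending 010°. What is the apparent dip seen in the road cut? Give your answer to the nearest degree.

60°

The section lies 35° from the strike.
tan(apparent dip) = tan 72° · sin 35° = 1.7653
α = arctan(1.7653) = 60.47°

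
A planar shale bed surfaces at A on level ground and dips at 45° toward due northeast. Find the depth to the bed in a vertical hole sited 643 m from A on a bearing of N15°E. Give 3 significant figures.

557 m

The hole lies 30° from the dip direction, so the down-dip offset is 643 × cos 30° = 556.85 m.
Depth = down-dip offset × tan(dip) = 556.85 × tan 45° = 556.85 × 1.0000
Depth = 556.85 m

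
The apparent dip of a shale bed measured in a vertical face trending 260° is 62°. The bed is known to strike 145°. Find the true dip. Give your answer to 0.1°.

β = acute angle between strike 145° and section 260° = 65°.
tan δ = tan α / sin β = tan 62° / sin 65° = 1.8807 / 0.9063 = 2.0752
δ = arctan(2.0752) = 64.27°

64.3°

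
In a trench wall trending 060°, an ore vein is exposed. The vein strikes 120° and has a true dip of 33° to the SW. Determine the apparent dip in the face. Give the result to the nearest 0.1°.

Angle between strike (120°) and section (060°): β = 60°.
tan α = tan 33° × sin 60° = 0.6494 × 0.8660 = 0.5624
apparent dip = arctan 0.5624 = 29.35°

29.4°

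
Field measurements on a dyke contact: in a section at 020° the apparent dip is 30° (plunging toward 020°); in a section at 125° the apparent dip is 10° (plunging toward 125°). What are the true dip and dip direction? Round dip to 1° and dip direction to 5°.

Each apparent-dip line lies in the plane. As unit vectors (x east, y north, z up), v₁ plunges 30°→020° and v₂ plunges 10°→125°.
Cross product v₁ × v₂ gives the pole to the plane: n ∝ (0.424, 0.352, 0.824).
True dip = arccos(n_z / |n|) = arccos(0.8313) = 33.8°.
Dip direction = atan2(0.424, 0.352) = 50° (azimuth of n's horizontal projection).

true dip 34°, dip direction 050°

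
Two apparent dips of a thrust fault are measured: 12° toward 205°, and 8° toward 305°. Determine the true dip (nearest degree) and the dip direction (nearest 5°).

Each apparent-dip line lies in the plane. As unit vectors (x east, y north, z up), v₁ plunges 12°→205° and v₂ plunges 8°→305°.
The plane normal is n = v₁ × v₂ ∝ (-0.241, -0.111, 0.954).
True dip = arccos(n_z / |n|) = arccos(0.9633) = 15.6°.
The horizontal component of n points toward azimuth atan2(n_x, n_y) = 245°, the dip direction.

true dip 16°, dip direction 245°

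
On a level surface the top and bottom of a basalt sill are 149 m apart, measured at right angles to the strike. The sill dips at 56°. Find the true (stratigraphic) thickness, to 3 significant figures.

124 m

True thickness t = w · sin(dip) = 149 × sin 56°
t = 149 × 0.8290 = 123.527 m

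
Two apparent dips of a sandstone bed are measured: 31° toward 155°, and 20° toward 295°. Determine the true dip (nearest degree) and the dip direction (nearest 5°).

true dip 55°, dip direction 220°

Represent each trace as a vector plunging at its apparent dip toward its trend (east-north-up frame): v₁ = (0.362, -0.777, -0.515), v₂ = (-0.852, 0.397, -0.342).
n = v₁ × v₂ = (-0.470, -0.563, 0.518) (taken with n_z > 0).
tan δ = √(n_x²+n_y²)/n_z = 0.733/0.518, so δ = 54.8°.
Dip direction = azimuth of (n_x, n_y) = atan2(-0.470, -0.563) = 220°.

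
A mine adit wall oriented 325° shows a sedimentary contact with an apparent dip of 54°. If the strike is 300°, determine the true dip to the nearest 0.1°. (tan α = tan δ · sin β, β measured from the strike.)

β = acute angle between strike 300° and section 325° = 25°.
tan(true dip) = tan 54° / sin 25° = 3.2568
δ = arctan(3.2568) = 72.93°

72.9°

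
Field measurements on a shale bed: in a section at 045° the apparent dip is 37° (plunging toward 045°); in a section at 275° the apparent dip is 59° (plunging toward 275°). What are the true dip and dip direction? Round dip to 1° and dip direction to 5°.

The two traces are lines in the plane: v₁ = (sin 45°·cos 37°, cos 45°·cos 37°, −sin 37°), v₂ = (sin 275°·cos 59°, cos 275°·cos 59°, −sin 59°).
Cross product v₁ × v₂ gives the pole to the plane: n ∝ (-0.457, 0.793, 0.315).
tan δ = √(n_x²+n_y²)/n_z = 0.915/0.315, so δ = 71.0°.
Dip direction = azimuth of (n_x, n_y) = atan2(-0.457, 0.793) = 330°.

true dip 71°, dip direction 330°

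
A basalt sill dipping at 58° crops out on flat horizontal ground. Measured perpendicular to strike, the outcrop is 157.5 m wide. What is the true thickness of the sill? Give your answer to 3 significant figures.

134 m

True thickness t = w · sin(dip) = 157.5 × sin 58°
t = 157.5 × 0.8480 = 133.568 m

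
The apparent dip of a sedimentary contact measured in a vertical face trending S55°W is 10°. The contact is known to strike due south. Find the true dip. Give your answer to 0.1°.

β = acute angle between strike due south and section S55°W = 55°.
tan δ = tan α / sin β = tan 10° / sin 55° = 0.1763 / 0.8192 = 0.2153
true dip = arctan 0.2153 = 12.15°

12.1°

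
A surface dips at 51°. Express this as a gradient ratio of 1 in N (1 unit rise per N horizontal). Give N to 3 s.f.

1 in 0.810

1 : N means tan θ = 1/N, so N = 1/tan 51° = 1/1.2349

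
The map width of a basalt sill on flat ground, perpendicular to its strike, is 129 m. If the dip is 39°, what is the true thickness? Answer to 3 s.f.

81.2 m

True thickness t = w · sin(dip) = 129 × sin 39°
t = 129 × 0.6293 = 81.182 m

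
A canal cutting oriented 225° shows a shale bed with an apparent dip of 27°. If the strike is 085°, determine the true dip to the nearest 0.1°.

The section is 40° from the strike.
tan(true dip) = tan 27° / sin 40° = 0.7927
δ = arctan(0.7927) = 38.40°

38.4°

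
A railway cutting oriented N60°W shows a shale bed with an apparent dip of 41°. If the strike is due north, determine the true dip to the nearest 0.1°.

45.1°

β = acute angle between strike due north and section N60°W = 60°.
tan δ = tan α / sin β = tan 41° / sin 60° = 0.8693 / 0.8660 = 1.0038
δ = arctan(1.0038) = 45.11°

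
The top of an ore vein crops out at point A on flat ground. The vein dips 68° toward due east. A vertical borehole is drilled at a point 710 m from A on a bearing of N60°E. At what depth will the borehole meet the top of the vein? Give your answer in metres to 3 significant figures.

The hole lies 30° from the dip direction, so the down-dip offset is 710 × cos 30° = 614.88 m.
Depth = down-dip offset × tan(dip) = 614.88 × tan 68° = 614.88 × 2.4751
Depth = 1521.88 m

1520 m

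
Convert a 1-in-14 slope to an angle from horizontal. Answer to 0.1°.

tan θ = 1/14 = 0.0714
θ = arctan(0.0714) = 4.09°

4.1°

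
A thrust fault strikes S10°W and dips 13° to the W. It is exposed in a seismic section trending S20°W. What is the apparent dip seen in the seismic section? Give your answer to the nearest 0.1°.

2.3°

The strike is S10°W and the section trends S20°W; the acute angle between them is β = 10°.
tan α = tan 13° × sin 10° = 0.2309 × 0.1736 = 0.0401
α = arctan(0.0401) = 2.30°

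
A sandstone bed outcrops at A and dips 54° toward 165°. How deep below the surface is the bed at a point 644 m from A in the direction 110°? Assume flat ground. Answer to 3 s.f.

508 m

The hole lies 55° from the dip direction, so the down-dip offset is 644 × cos 55° = 369.38 m.
Depth = down-dip offset × tan(dip) = 369.38 × tan 54° = 369.38 × 1.3764
Depth = 508.41 m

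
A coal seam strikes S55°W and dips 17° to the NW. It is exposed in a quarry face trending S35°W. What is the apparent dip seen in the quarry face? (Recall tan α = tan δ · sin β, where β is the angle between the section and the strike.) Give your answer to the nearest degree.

6°

The strike is S55°W and the section trends S35°W; the acute angle between them is β = 20°.
tan(apparent dip) = tan 17° · sin 20° = 0.1046
apparent dip = arctan 0.1046 = 5.97°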